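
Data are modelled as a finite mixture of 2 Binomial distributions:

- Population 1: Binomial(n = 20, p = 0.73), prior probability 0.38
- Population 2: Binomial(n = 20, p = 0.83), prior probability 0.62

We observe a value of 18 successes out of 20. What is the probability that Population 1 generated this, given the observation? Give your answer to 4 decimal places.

Posterior ∝ prior × likelihood, so P(k | x) ∝ π_k f_k(x); normalise over all components.
Evaluate each component's likelihood at the observed value:
  L_1 = 0.0480057
  L_2 = 0.191892
Unnormalised posteriors:
  π_1·L_1 = 0.38 × 0.0480057 = 0.0182422
  π_2·L_2 = 0.62 × 0.191892 = 0.118973
Marginal: 0.0182422 + 0.118973 = 0.137215
P(Population 1 | the observation) = 0.0182422 / 0.137215 ≈ 0.1329

0.1329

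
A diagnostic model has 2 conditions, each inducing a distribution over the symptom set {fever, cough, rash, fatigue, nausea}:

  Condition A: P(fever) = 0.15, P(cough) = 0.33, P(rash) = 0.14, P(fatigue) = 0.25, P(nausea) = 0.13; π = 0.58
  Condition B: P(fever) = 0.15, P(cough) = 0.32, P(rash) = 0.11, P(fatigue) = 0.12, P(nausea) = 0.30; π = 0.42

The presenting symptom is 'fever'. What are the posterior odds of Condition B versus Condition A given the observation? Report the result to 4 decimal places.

The posterior odds equal the prior odds times the likelihood ratio: (P(Z=i)/P(Z=j))·(f_i(x)/f_j(x)).
Categorical probabilities:
  f_A = P(fever | comp) = 0.15
  f_B = P(fever | comp) = 0.15
Posterior odds = (P(Z=B)·f_B) / (P(Z=A)·f_A) = (0.42·0.15) / (0.58·0.15) = 0.063 / 0.087 ≈ 0.7241

0.7241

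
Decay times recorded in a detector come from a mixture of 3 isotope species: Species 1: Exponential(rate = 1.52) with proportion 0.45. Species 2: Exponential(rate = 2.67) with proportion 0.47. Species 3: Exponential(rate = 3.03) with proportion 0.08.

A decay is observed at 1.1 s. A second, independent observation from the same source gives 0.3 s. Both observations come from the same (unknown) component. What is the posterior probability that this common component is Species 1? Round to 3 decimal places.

The responsibility of component k is π_k f_k(x) divided by Σ_j π_j f_j(x).
Since both observations come from the same component, the likelihood for component k is f_k(x₁)·f_k(x₂).
  f_1 = [1.52·e^(−1.52·1.1) = 1.52·e^(−1.6720) = 0.285564] × [0.963397] = 0.275111
  f_2 = [2.67·e^(−2.67·1.1) = 2.67·e^(−2.9370) = 0.141576] × [1.19851] = 0.16968
  f_3 = [3.03·e^(−3.03·1.1) = 3.03·e^(−3.3330) = 0.108128] × [1.22087] = 0.13201
Unnormalised posteriors:
  π_1·f_1 = 0.45 × 0.275111 = 0.1238
  π_2·f_2 = 0.47 × 0.16968 = 0.0797494
  π_3·f_3 = 0.08 × 0.13201 = 0.0105608
Denominator: 0.1238 + 0.0797494 + 0.0105608 = 0.21411
P(Species 1 | x₁,x₂) ≈ 0.578

0.578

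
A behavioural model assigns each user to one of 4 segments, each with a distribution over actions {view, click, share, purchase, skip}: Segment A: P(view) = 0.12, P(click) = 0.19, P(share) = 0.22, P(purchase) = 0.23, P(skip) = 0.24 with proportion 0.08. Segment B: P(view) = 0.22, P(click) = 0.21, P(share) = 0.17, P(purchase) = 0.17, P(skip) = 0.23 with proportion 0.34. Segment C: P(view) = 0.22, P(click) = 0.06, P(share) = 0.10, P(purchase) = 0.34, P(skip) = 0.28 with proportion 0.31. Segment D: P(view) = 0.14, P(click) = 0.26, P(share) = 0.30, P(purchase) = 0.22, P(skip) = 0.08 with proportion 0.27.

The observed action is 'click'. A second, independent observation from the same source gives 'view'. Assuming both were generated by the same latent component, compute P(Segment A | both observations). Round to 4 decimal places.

Posterior ∝ prior × likelihood, so P(k | x) ∝ P(Z=k) f_k(x); normalise over all components.
Since both observations come from the same component, the likelihood for component k is f_k(x₁)·f_k(x₂).
  L_A = [0.19] × [0.12] = 0.0228
  L_B = [0.21] × [0.22] = 0.0462
  L_C = [0.06] × [0.22] = 0.0132
  L_D = [0.26] × [0.14] = 0.0364
Weight by the priors:
  P(Z=A)·L_A = 0.08 × 0.0228 = 0.001824
  P(Z=B)·L_B = 0.34 × 0.0462 = 0.015708
  P(Z=C)·L_C = 0.31 × 0.0132 = 0.004092
  P(Z=D)·L_D = 0.27 × 0.0364 = 0.009828
Denominator: 0.001824 + 0.015708 + 0.004092 + 0.009828 = 0.031452
So the posterior for Segment A is 0.001824 / 0.031452 ≈ 0.0580.

0.0580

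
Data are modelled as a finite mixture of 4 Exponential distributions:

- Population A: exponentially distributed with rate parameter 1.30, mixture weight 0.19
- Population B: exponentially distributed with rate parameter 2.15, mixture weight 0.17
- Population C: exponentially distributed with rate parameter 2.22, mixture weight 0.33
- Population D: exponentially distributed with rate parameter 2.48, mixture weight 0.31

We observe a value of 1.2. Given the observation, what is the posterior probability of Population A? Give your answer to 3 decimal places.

P(component k | x) = w_k·f_k(x) / marginal(x), where marginal(x) = Σ_j w_j·f_j(x).
Evaluate each component's likelihood at the observed value:
  L_A = 0.273177
  L_B = 0.162914
  L_C = 0.154665
  L_D = 0.126471
Unnormalised posteriors:
  w_A·L_A = 0.19 × 0.273177 = 0.0519036
  w_B·L_B = 0.17 × 0.162914 = 0.0276954
  w_C·L_C = 0.33 × 0.154665 = 0.0510395
  w_D·L_D = 0.31 × 0.126471 = 0.039206
Marginal: 0.0519036 + 0.0276954 + 0.0510395 + 0.039206 = 0.169845
P(Population A | data) ≈ 0.306

0.306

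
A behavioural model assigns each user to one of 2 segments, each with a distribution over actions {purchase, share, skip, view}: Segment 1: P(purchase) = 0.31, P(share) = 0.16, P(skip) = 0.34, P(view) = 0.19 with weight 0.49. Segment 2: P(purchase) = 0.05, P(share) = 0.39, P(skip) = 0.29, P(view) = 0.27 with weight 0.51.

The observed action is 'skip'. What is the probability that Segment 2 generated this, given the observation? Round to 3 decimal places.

By Bayes' theorem, P(k | x) = π_k f_k(x) / Σ_j π_j f_j(x).
Categorical probabilities:
  p_1 = P(skip | comp) = 0.34
  p_2 = P(skip | comp) = 0.29
Unnormalised posteriors:
  π_1·p_1 = 0.49 × 0.34 = 0.1666
  π_2·p_2 = 0.51 × 0.29 = 0.1479
Normaliser: 0.1666 + 0.1479 = 0.3145
P(Segment 2 | x) = 0.1479 / 0.3145 ≈ 0.470

0.470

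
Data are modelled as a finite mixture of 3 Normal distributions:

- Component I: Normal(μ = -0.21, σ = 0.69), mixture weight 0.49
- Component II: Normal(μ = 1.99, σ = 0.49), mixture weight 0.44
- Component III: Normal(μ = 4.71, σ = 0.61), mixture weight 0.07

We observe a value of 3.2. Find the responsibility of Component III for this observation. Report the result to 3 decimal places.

0.112

The responsibility of component k is π_k f_k(x) divided by Σ_j π_j f_j(x).
Evaluate each component's likelihood at the observed value:
  p_I = (1/(0.69·√(2π)))·exp(−(3.2−-0.21)²/(2·0.69²)) = 0.578177·exp(-12.21183) = 2.8743e-06
  p_II = (1/(0.49·√(2π)))·exp(−(3.2−1.99)²/(2·0.49²)) = 0.814168·exp(-3.04894) = 0.0385991
  p_III = (1/(0.61·√(2π)))·exp(−(3.2−4.71)²/(2·0.61²)) = 0.654004·exp(-3.06383) = 0.0305476
Unnormalised posteriors:
  π_I·p_I = 0.49 × 2.8743e-06 = 1.40841e-06
  π_II·p_II = 0.44 × 0.0385991 = 0.0169836
  π_III·p_III = 0.07 × 0.0305476 = 0.00213833
Normaliser: 1.40841e-06 + 0.0169836 + 0.00213833 = 0.0191233
P(Component III | x) ≈ 0.112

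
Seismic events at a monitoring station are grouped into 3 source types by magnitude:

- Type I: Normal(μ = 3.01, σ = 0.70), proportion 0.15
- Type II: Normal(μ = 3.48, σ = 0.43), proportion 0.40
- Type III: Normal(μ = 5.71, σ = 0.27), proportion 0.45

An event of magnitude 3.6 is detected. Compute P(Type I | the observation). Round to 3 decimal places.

0.144

Apply Bayes' rule: the posterior for each component is proportional to its prior times its likelihood at x.
Component likelihoods at x = 3.6:
  p_I = 0.39953
  p_II = 0.89234
  p_III = 8.09236e-14
Unnormalised posteriors:
  P(Z=I)·p_I = 0.15 × 0.39953 = 0.0599294
  P(Z=II)·p_II = 0.40 × 0.89234 = 0.356936
  P(Z=III)·p_III = 0.45 × 8.09236e-14 = 3.64156e-14
Denominator: 0.0599294 + 0.356936 + 3.64156e-14 = 0.416865
P(Type I | x) = 0.0599294 / 0.416865 ≈ 0.144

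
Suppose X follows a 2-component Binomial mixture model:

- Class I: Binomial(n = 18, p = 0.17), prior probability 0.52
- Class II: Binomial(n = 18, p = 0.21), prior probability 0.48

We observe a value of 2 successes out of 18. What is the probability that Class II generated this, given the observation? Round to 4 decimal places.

0.3899

By Bayes' theorem, P(k | x) = π_k f_k(x) / Σ_j π_j f_j(x).
Component likelihoods at x = 2 successes out of 18:
  p_I = C(18,2)·0.17^2·0.83^16 = 153·0.0289·0.0507282 = 0.224305
  p_II = C(18,2)·0.21^2·0.79^16 = 153·0.0441·0.0230162 = 0.155297
Multiply by the mixture weights:
  π_I·p_I = 0.52 × 0.224305 = 0.116639
  π_II·p_II = 0.48 × 0.155297 = 0.0745426
Denominator: 0.116639 + 0.0745426 = 0.191181
Responsibility of Class II: 0.0745426 / 0.191181 ≈ 0.3899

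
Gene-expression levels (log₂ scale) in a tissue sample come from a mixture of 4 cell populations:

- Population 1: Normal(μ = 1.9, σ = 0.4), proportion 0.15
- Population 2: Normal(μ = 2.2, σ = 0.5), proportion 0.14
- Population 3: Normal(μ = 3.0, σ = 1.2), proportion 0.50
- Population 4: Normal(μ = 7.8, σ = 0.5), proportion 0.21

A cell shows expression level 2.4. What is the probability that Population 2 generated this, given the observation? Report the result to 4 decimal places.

By Bayes' theorem, P(k | x) = w_k f_k(x) / Σ_j w_j f_j(x).
Component likelihoods at x = 2.4:
  p_1 = 0.456623
  p_2 = 0.73654
  p_3 = 0.293388
  p_4 = 3.74874e-26
Weight by the priors:
  w_1·p_1 = 0.15 × 0.456623 = 0.0684934
  w_2·p_2 = 0.14 × 0.73654 = 0.103116
  w_3·p_3 = 0.50 × 0.293388 = 0.146694
  w_4·p_4 = 0.21 × 3.74874e-26 = 7.87236e-27
Denominator: 0.0684934 + 0.103116 + 0.146694 + 7.87236e-27 = 0.318303
So the posterior for Population 2 is 0.103116 / 0.318303 ≈ 0.3240.

0.3240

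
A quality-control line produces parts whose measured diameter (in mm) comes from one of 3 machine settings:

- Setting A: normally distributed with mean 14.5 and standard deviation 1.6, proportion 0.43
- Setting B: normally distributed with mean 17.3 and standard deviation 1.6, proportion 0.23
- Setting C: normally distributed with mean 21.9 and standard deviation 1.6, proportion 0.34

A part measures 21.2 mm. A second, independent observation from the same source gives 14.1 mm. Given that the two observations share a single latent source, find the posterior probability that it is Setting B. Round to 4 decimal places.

0.9597

P(component k | x) = P(Z=k)·f_k(x) / marginal(x), where marginal(x) = Σ_j P(Z=j)·f_j(x).
Since both observations come from the same component, the likelihood for component k is f_k(x₁)·f_k(x₂).
  p_A = [(1/(1.6·√(2π)))·exp(−(21.2−14.5)²/(2·1.6²)) = 0.249339·exp(-8.76758) = 3.88221e-05] × [0.241668] = 9.38205e-06
  p_B = [(1/(1.6·√(2π)))·exp(−(21.2−17.3)²/(2·1.6²)) = 0.249339·exp(-2.97070) = 0.0127829] × [0.0337444] = 0.000431351
  p_C = [(1/(1.6·√(2π)))·exp(−(21.2−21.9)²/(2·1.6²)) = 0.249339·exp(-0.09570) = 0.226583] × [1.72246e-06] = 3.90281e-07
Prior × likelihood for each component:
  P(Z=A)·p_A = 0.43 × 9.38205e-06 = 4.03428e-06
  P(Z=B)·p_B = 0.23 × 0.000431351 = 9.92108e-05
  P(Z=C)·p_C = 0.34 × 3.90281e-07 = 1.32695e-07
Denominator: 4.03428e-06 + 9.92108e-05 + 1.32695e-07 = 0.000103378
P(Setting B | x₁,x₂) = 9.92108e-05 / 0.000103378 ≈ 0.9597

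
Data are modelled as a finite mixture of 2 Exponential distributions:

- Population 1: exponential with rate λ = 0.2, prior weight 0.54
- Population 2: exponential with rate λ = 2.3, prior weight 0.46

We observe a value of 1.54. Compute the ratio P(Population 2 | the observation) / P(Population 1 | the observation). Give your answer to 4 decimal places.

Since P(k|x) ∝ P(Z=k) f_k(x), the posterior odds are P(Z=i) f_i(x) / (P(Z=j) f_j(x)).
Component likelihoods at x = 1.54:
  p_1 = 0.2·e^(−0.2·1.54) = 0.2·e^(−0.3080) = 0.146983
  p_2 = 2.3·e^(−2.3·1.54) = 2.3·e^(−3.5420) = 0.0665973
0.0306348 / 0.0793709 ≈ 0.3860

0.3860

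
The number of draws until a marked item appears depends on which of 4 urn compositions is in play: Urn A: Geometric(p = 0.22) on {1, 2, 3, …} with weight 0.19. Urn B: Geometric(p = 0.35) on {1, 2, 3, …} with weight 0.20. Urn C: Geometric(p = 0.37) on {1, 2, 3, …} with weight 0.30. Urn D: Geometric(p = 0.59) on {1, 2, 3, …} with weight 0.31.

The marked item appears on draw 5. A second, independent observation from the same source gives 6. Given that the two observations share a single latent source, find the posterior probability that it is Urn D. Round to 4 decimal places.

0.0163

Posterior ∝ prior × likelihood, so P(k | x) ∝ π_k f_k(x); normalise over all components.
Since both observations come from the same component, the likelihood for component k is f_k(x₁)·f_k(x₂).
  f_A = [0.22·(1−0.22)^4 = 0.22·0.370151 = 0.0814331] × [0.0635178] = 0.00517246
  f_B = [0.35·(1−0.35)^4 = 0.35·0.178506 = 0.0624772] × [0.0406102] = 0.00253721
  f_C = [0.37·(1−0.37)^4 = 0.37·0.15753 = 0.058286] × [0.0367202] = 0.00214027
  f_D = [0.59·(1−0.59)^4 = 0.59·0.0282576 = 0.016672] × [0.00683552] = 0.000113962
Unnormalised posteriors:
  π_A·f_A = 0.19 × 0.00517246 = 0.000982767
  π_B·f_B = 0.20 × 0.00253721 = 0.000507442
  π_C·f_C = 0.30 × 0.00214027 = 0.000642081
  π_D·f_D = 0.31 × 0.000113962 = 3.53281e-05
Marginal: 0.000982767 + 0.000507442 + 0.000642081 + 3.53281e-05 = 0.00216762
P(Urn D | data) = 3.53281e-05 / 0.00216762 ≈ 0.0163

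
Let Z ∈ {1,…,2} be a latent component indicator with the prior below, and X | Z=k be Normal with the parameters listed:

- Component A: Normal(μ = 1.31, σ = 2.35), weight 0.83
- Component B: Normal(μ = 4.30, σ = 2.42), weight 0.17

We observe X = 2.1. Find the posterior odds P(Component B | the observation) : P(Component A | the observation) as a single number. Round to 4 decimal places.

0.1392

The posterior odds equal the prior odds times the likelihood ratio: (π_i/π_j)·(f_i(x)/f_j(x)).
Component likelihoods at x = 2.1:
  f_A = (1/(2.35·√(2π)))·exp(−(2.1−1.31)²/(2·2.35²)) = 0.169763·exp(-0.05651) = 0.160436
  f_B = (1/(2.42·√(2π)))·exp(−(2.1−4.30)²/(2·2.42²)) = 0.164852·exp(-0.41322) = 0.109052
Odds = (0.17/0.83) × (0.109052/0.160436) = 0.204819 × 0.679723 ≈ 0.1392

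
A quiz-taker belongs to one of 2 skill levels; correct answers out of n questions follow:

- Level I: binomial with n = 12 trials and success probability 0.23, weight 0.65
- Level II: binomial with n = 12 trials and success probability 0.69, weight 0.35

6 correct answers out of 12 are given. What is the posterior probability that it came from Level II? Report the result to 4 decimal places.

Posterior ∝ prior × likelihood, so P(k | x) ∝ P(Z=k) f_k(x); normalise over all components.
Binomial probabilities:
  L_I = C(12,6)·0.23^6·0.77^6 = 924·0.000148036·0.208422 = 0.0285091
  L_II = C(12,6)·0.69^6·0.31^6 = 924·0.107918·0.000887504 = 0.0884987
Multiply by the mixture weights:
  P(Z=I)·L_I = 0.65 × 0.0285091 = 0.0185309
  P(Z=II)·L_II = 0.35 × 0.0884987 = 0.0309745
Marginal: 0.0185309 + 0.0309745 = 0.0495054
P(Level II | x) ≈ 0.6257

0.6257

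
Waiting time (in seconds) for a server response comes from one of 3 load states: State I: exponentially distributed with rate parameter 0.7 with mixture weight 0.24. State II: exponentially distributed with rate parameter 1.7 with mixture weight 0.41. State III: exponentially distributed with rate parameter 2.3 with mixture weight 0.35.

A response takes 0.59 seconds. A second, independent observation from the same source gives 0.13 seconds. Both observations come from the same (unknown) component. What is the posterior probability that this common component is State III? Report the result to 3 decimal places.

0.457

The responsibility of component k is π_k f_k(x) divided by Σ_j π_j f_j(x).
Since both observations come from the same component, the likelihood for component k is f_k(x₁)·f_k(x₂).
  L_I = [0.7·e^(−0.7·0.59) = 0.7·e^(−0.4130) = 0.463164] × [0.639112] = 0.296014
  L_II = [1.7·e^(−1.7·0.59) = 1.7·e^(−1.0030) = 0.623522] × [1.36292] = 0.849809
  L_III = [2.3·e^(−2.3·0.59) = 2.3·e^(−1.3570) = 0.592093] × [1.70559] = 1.00987
Weight by the priors:
  π_I·L_I = 0.24 × 0.296014 = 0.0710433
  π_II·L_II = 0.41 × 0.849809 = 0.348422
  π_III·L_III = 0.35 × 1.00987 = 0.353453
Marginal: 0.0710433 + 0.348422 + 0.353453 = 0.772918
Responsibility of State III: 0.353453 / 0.772918 ≈ 0.457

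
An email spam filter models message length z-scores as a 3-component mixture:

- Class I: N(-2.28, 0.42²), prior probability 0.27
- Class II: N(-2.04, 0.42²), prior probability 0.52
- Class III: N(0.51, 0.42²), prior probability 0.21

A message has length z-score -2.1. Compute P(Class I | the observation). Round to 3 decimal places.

P(component k | x) = w_k·f_k(x) / marginal(x), where marginal(x) = Σ_j w_j·f_j(x).
Normal densities:
  p_I = (1/(0.42·√(2π)))·exp(−(-2.1−-2.28)²/(2·0.42²)) = 0.949863·exp(-0.09184) = 0.866516
  p_II = (1/(0.42·√(2π)))·exp(−(-2.1−-2.04)²/(2·0.42²)) = 0.949863·exp(-0.01020) = 0.940219
  p_III = (1/(0.42·√(2π)))·exp(−(-2.1−0.51)²/(2·0.42²)) = 0.949863·exp(-19.30867) = 3.9085e-09
Weight by the priors:
  w_I·p_I = 0.27 × 0.866516 = 0.233959
  w_II·p_II = 0.52 × 0.940219 = 0.488914
  w_III·p_III = 0.21 × 3.9085e-09 = 8.20786e-10
Marginal: 0.233959 + 0.488914 + 8.20786e-10 = 0.722873
So the posterior for Class I is 0.233959 / 0.722873 ≈ 0.324.

0.324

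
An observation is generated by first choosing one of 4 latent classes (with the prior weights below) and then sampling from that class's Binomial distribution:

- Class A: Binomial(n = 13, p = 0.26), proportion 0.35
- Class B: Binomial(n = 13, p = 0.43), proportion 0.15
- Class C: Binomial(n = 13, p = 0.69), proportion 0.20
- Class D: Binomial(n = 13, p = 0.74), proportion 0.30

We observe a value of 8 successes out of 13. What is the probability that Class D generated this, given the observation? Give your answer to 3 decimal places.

By Bayes' theorem, P(k | x) = w_k f_k(x) / Σ_j w_j f_j(x).
Binomial probabilities:
  p_A = 0.00596381
  p_B = 0.0905108
  p_C = 0.189313
  p_D = 0.137499
Prior × likelihood for each component:
  w_A·p_A = 0.35 × 0.00596381 = 0.00208733
  w_B·p_B = 0.15 × 0.0905108 = 0.0135766
  w_C·p_C = 0.20 × 0.189313 = 0.0378625
  w_D·p_D = 0.30 × 0.137499 = 0.0412497
Marginal: 0.00208733 + 0.0135766 + 0.0378625 + 0.0412497 = 0.0947761
P(Class D | 8 successes out of 13) ≈ 0.435

0.435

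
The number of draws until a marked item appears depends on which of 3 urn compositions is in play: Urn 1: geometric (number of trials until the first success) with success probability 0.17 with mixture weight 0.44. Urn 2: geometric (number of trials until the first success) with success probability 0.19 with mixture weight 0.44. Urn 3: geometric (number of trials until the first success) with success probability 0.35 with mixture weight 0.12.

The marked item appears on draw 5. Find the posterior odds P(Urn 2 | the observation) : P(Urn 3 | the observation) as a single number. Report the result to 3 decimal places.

4.800

The posterior odds equal the prior odds times the likelihood ratio: (π_i/π_j)·(f_i(x)/f_j(x)).
Evaluate each component's likelihood at the observed value:
  f_1 = 0.0806791
  f_2 = 0.0817888
  f_3 = 0.0624772
Posterior odds = (π_2·f_2) / (π_3·f_3) = (0.44·0.0817888) / (0.12·0.0624772) = 0.0359871 / 0.00749726 ≈ 4.800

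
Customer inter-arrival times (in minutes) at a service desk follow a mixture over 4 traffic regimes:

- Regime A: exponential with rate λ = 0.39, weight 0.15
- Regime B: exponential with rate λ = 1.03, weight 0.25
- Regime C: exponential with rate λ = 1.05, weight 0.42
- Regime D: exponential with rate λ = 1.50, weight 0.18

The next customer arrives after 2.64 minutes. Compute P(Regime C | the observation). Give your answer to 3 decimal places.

0.391

Posterior ∝ prior × likelihood, so P(k | x) ∝ π_k f_k(x); normalise over all components.
Exponential densities:
  L_A = 0.39·e^(−0.39·2.64) = 0.39·e^(−1.0296) = 0.139288
  L_B = 1.03·e^(−1.03·2.64) = 1.03·e^(−2.7192) = 0.0679053
  L_C = 1.05·e^(−1.05·2.64) = 1.05·e^(−2.7720) = 0.0656636
  L_D = 1.50·e^(−1.50·2.64) = 1.50·e^(−3.9600) = 0.0285947
Multiply by the mixture weights:
  π_A·L_A = 0.15 × 0.139288 = 0.0208933
  π_B·L_B = 0.25 × 0.0679053 = 0.0169763
  π_C·L_C = 0.42 × 0.0656636 = 0.0275787
  π_D·L_D = 0.18 × 0.0285947 = 0.00514704
Denominator: 0.0208933 + 0.0169763 + 0.0275787 + 0.00514704 = 0.0705954
So the posterior for Regime C is 0.0275787 / 0.0705954 ≈ 0.391.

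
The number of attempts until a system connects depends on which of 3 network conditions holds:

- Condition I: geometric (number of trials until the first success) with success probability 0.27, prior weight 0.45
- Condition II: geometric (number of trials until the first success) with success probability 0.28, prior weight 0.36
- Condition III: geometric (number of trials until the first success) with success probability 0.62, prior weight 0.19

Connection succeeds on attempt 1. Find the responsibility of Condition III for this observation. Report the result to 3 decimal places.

0.346

By Bayes' theorem, P(k | x) = π_k f_k(x) / Σ_j π_j f_j(x).
Evaluate each component's likelihood at the observed value:
  p_I = 0.27
  p_II = 0.28
  p_III = 0.62
Prior × likelihood for each component:
  π_I·p_I = 0.45 × 0.27 = 0.1215
  π_II·p_II = 0.36 × 0.28 = 0.1008
  π_III·p_III = 0.19 × 0.62 = 0.1178
Sum: 0.1215 + 0.1008 + 0.1178 = 0.3401
P(Condition III | the observation) ≈ 0.346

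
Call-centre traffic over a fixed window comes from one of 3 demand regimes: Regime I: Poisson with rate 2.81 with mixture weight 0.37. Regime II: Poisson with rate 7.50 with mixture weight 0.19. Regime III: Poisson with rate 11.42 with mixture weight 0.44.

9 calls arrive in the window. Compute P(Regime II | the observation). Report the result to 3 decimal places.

P(component k | x) = π_k·f_k(x) / marginal(x), where marginal(x) = Σ_j π_j·f_j(x).
Evaluate each component's likelihood at the observed value:
  f_I = 0.00181228
  f_II = 0.11444
  f_III = 0.0999054
Prior × likelihood for each component:
  π_I·f_I = 0.37 × 0.00181228 = 0.000670545
  π_II·f_II = 0.19 × 0.11444 = 0.0217437
  π_III·f_III = 0.44 × 0.0999054 = 0.0439584
Sum: 0.000670545 + 0.0217437 + 0.0439584 = 0.0663726
So the posterior for Regime II is 0.0217437 / 0.0663726 ≈ 0.328.

0.328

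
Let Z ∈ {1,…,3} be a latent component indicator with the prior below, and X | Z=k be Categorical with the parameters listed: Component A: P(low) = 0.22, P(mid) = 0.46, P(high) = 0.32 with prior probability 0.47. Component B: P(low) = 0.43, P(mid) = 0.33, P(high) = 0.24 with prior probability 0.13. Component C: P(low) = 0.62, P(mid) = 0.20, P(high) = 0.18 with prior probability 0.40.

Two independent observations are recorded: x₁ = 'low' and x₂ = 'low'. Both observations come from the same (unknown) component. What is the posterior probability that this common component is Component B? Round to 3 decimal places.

0.120

Apply Bayes' rule: the posterior for each component is proportional to its prior times its likelihood at x.
Since both observations come from the same component, the likelihood for component k is f_k(x₁)·f_k(x₂).
  f_A = [P(low | comp) = 0.22] × [0.22] = 0.0484
  f_B = [P(low | comp) = 0.43] × [0.43] = 0.1849
  f_C = [P(low | comp) = 0.62] × [0.62] = 0.3844
Weight by the priors:
  π_A·f_A = 0.47 × 0.0484 = 0.022748
  π_B·f_B = 0.13 × 0.1849 = 0.024037
  π_C·f_C = 0.40 × 0.3844 = 0.15376
Denominator: 0.022748 + 0.024037 + 0.15376 = 0.200545
P(Component B | x₁,x₂) ≈ 0.120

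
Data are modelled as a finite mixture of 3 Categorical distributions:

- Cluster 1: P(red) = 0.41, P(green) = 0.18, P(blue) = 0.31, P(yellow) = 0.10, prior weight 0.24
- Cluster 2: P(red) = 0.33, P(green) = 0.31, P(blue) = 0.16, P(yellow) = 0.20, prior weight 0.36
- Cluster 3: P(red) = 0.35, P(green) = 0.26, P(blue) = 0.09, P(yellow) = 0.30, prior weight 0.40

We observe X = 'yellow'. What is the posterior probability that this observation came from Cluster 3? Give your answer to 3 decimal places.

By Bayes' theorem, P(k | x) = P(Z=k) f_k(x) / Σ_j P(Z=j) f_j(x).
Component likelihoods at x = 'yellow':
  f_1 = P(yellow | comp) = 0.10
  f_2 = P(yellow | comp) = 0.20
  f_3 = P(yellow | comp) = 0.30
Multiply by the mixture weights:
  P(Z=1)·f_1 = 0.24 × 0.1 = 0.024
  P(Z=2)·f_2 = 0.36 × 0.2 = 0.072
  P(Z=3)·f_3 = 0.40 × 0.3 = 0.12
Normaliser: 0.024 + 0.072 + 0.12 = 0.216
Responsibility of Cluster 3: 0.12 / 0.216 ≈ 0.556

0.556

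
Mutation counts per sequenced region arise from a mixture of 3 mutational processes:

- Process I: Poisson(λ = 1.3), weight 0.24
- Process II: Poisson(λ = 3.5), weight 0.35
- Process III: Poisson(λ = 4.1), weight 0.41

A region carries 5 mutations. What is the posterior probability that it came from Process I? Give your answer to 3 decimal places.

Posterior ∝ prior × likelihood, so P(k | x) ∝ w_k f_k(x); normalise over all components.
Poisson probabilities:
  L_I = e^(−1.3)·1.3^5/5! = 0.00843243
  L_II = e^(−3.5)·3.5^5/5! = 0.132169
  L_III = e^(−4.1)·4.1^5/5! = 0.160004
Multiply by the mixture weights:
  w_I·L_I = 0.24 × 0.00843243 = 0.00202378
  w_II·L_II = 0.35 × 0.132169 = 0.046259
  w_III·L_III = 0.41 × 0.160004 = 0.0656016
Normaliser: 0.00202378 + 0.046259 + 0.0656016 = 0.113884
So the posterior for Process I is 0.00202378 / 0.113884 ≈ 0.018.

0.018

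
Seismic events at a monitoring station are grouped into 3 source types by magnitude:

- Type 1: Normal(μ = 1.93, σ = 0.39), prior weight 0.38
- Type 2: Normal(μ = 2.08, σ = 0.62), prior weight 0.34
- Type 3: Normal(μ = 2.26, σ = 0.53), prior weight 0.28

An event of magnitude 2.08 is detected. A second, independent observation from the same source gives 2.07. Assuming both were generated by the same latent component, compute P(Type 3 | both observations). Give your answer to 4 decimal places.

Apply Bayes' rule: the posterior for each component is proportional to its prior times its likelihood at x.
Since both observations come from the same component, the likelihood for component k is f_k(x₁)·f_k(x₂).
  p_1 = [0.949999] × [0.959099] = 0.911143
  p_2 = [0.643455] × [0.643372] = 0.413981
  p_3 = [0.710539] × [0.705874] = 0.501551
Multiply by the mixture weights:
  P(Z=1)·p_1 = 0.38 × 0.911143 = 0.346234
  P(Z=2)·p_2 = 0.34 × 0.413981 = 0.140753
  P(Z=3)·p_3 = 0.28 × 0.501551 = 0.140434
Normaliser: 0.346234 + 0.140753 + 0.140434 = 0.627422
P(Type 3 | data) = 0.140434 / 0.627422 ≈ 0.2238

0.2238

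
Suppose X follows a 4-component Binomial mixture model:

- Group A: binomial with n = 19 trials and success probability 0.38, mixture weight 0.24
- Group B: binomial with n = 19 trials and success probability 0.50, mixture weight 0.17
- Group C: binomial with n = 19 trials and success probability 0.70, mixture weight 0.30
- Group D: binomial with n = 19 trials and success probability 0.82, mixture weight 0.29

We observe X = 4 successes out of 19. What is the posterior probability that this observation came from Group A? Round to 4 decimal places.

Apply Bayes' rule: the posterior for each component is proportional to its prior times its likelihood at x.
Evaluate each component's likelihood at the observed value:
  p_A = C(19,4)·0.38^4·0.62^15 = 3876·0.0208514·0.00076891 = 0.0621432
  p_B = C(19,4)·0.50^4·0.50^15 = 3876·0.0625·3.05176e-05 = 0.00739288
  p_C = C(19,4)·0.70^4·0.30^15 = 3876·0.2401·1.43489e-08 = 1.33535e-05
  p_D = C(19,4)·0.82^4·0.18^15 = 3876·0.452122·6.74664e-12 = 1.1823e-08
Weight by the priors:
  P(Z=A)·p_A = 0.24 × 0.0621432 = 0.0149144
  P(Z=B)·p_B = 0.17 × 0.00739288 = 0.00125679
  P(Z=C)·p_C = 0.30 × 1.33535e-05 = 4.00605e-06
  P(Z=D)·p_D = 0.29 × 1.1823e-08 = 3.42866e-09
Sum: 0.0149144 + 0.00125679 + 4.00605e-06 + 3.42866e-09 = 0.0161752
So the posterior for Group A is 0.0149144 / 0.0161752 ≈ 0.9221.

0.9221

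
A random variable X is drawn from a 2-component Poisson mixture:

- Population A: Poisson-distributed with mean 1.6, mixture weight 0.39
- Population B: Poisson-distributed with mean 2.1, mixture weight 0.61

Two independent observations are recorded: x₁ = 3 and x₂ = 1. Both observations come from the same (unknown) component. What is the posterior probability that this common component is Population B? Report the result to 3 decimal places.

The responsibility of component k is π_k f_k(x) divided by Σ_j π_j f_j(x).
Since both observations come from the same component, the likelihood for component k is f_k(x₁)·f_k(x₂).
  f_A = [e^(−1.6)·1.6^3/3! = 0.137828] × [0.323034] = 0.0445232
  f_B = [e^(−2.1)·2.1^3/3! = 0.189011] × [0.257158] = 0.0486059
Multiply by the mixture weights:
  π_A·f_A = 0.39 × 0.0445232 = 0.017364
  π_B·f_B = 0.61 × 0.0486059 = 0.0296496
Evidence: 0.017364 + 0.0296496 = 0.0470137
So the posterior for Population B is 0.0296496 / 0.0470137 ≈ 0.631.

0.631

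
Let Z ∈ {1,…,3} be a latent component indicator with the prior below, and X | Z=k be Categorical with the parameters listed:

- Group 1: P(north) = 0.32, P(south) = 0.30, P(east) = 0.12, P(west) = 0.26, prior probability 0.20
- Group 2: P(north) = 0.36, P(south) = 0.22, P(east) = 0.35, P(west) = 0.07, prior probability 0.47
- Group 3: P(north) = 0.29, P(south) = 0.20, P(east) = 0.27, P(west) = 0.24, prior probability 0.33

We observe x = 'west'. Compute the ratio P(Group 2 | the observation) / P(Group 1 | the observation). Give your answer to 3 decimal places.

The posterior odds equal the prior odds times the likelihood ratio: (P(Z=i)/P(Z=j))·(f_i(x)/f_j(x)).
Evaluate each component's likelihood at the observed value:
  p_1 = 0.26
  p_2 = 0.07
  p_3 = 0.24
Odds = (0.47/0.20) × (0.07/0.26) = 2.35 × 0.269231 ≈ 0.633

0.633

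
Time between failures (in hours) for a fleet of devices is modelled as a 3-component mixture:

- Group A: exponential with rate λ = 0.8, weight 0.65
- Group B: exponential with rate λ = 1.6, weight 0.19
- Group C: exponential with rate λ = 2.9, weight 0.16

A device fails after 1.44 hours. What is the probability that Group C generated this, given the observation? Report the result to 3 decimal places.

0.035

By Bayes' theorem, P(k | x) = w_k f_k(x) / Σ_j w_j f_j(x).
Exponential densities:
  p_A = 0.8·e^(−0.8·1.44) = 0.8·e^(−1.1520) = 0.252803
  p_B = 1.6·e^(−1.6·1.44) = 1.6·e^(−2.3040) = 0.159774
  p_C = 2.9·e^(−2.9·1.44) = 2.9·e^(−4.1760) = 0.0445435
Unnormalised posteriors:
  w_A·p_A = 0.65 × 0.252803 = 0.164322
  w_B·p_B = 0.19 × 0.159774 = 0.030357
  w_C·p_C = 0.16 × 0.0445435 = 0.00712696
Marginal: 0.164322 + 0.030357 + 0.00712696 = 0.201806
P(Group C | the observation) = 0.00712696 / 0.201806 ≈ 0.035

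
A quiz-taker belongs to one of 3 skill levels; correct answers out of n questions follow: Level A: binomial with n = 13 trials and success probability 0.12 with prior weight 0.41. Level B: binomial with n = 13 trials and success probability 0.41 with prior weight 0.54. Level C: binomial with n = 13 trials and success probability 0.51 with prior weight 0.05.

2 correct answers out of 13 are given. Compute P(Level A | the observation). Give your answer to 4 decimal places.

0.8384

Posterior ∝ prior × likelihood, so P(k | x) ∝ π_k f_k(x); normalise over all components.
Binomial probabilities:
  p_A = 0.275275
  p_B = 0.0395398
  p_C = 0.00793217
Multiply by the mixture weights:
  π_A·p_A = 0.41 × 0.275275 = 0.112863
  π_B·p_B = 0.54 × 0.0395398 = 0.0213515
  π_C·p_C = 0.05 × 0.00793217 = 0.000396608
Sum: 0.112863 + 0.0213515 + 0.000396608 = 0.134611
P(Level A | data) = 0.112863 / 0.134611 ≈ 0.8384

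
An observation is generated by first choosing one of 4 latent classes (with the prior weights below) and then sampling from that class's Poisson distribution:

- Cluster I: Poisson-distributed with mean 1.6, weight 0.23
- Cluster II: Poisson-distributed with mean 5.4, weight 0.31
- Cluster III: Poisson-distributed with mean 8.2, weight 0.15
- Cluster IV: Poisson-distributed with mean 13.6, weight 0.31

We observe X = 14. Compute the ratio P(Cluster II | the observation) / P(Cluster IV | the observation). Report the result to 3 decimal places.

0.009

Posterior odds = (P(Z=i) f_i(x)) / (P(Z=j) f_j(x)); the normalising sum cancels.
Poisson probabilities:
  L_I = e^(−1.6)·1.6^14/14! = 1.66878e-09
  L_II = e^(−5.4)·5.4^14/14! = 0.000928783
  L_III = e^(−8.2)·8.2^14/14! = 0.0195781
  L_IV = e^(−13.6)·13.6^14/14! = 0.105374
0.000287923 / 0.0326658 ≈ 0.009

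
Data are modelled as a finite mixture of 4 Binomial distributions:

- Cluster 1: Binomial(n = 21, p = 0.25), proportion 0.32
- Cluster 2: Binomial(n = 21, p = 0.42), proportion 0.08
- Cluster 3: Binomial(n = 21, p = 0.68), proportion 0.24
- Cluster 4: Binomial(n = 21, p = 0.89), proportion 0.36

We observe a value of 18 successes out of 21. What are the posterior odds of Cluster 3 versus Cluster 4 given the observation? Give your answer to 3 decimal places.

0.129

The posterior odds equal the prior odds times the likelihood ratio: (P(Z=i)/P(Z=j))·(f_i(x)/f_j(x)).
Component likelihoods at x = 18 successes out of 21:
  L_1 = 8.16499e-09
  L_2 = 4.29164e-05
  L_3 = 0.0421174
  L_4 = 0.217295
Posterior odds = (P(Z=3)·L_3) / (P(Z=4)·L_4) = (0.24·0.0421174) / (0.36·0.217295) = 0.0101082 / 0.0782262 ≈ 0.129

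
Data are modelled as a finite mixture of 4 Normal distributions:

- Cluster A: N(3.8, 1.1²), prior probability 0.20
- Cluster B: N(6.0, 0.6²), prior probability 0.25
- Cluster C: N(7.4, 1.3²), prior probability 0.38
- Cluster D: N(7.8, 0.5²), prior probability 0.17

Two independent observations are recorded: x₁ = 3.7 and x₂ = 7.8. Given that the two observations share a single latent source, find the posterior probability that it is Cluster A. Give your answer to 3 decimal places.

P(component k | x) = π_k·f_k(x) / marginal(x), where marginal(x) = Σ_j π_j·f_j(x).
Since both observations come from the same component, the likelihood for component k is f_k(x₁)·f_k(x₂).
  p_A = [(1/(1.1·√(2π)))·exp(−(3.7−3.8)²/(2·1.1²)) = 0.362675·exp(-0.00413) = 0.361179] × [0.000487696] = 0.000176146
  p_B = [(1/(0.6·√(2π)))·exp(−(3.7−6.0)²/(2·0.6²)) = 0.664904·exp(-7.34722) = 0.000428451] × [0.00738641] = 3.16471e-06
  p_C = [(1/(1.3·√(2π)))·exp(−(3.7−7.4)²/(2·1.3²)) = 0.306879·exp(-4.05030) = 0.00534497] × [0.29269] = 0.00156442
  p_D = [(1/(0.5·√(2π)))·exp(−(3.7−7.8)²/(2·0.5²)) = 0.797885·exp(-33.62000) = 1.99968e-15] × [0.797885] = 1.59551e-15
Multiply by the mixture weights:
  π_A·p_A = 0.20 × 0.000176146 = 3.52291e-05
  π_B·p_B = 0.25 × 3.16471e-06 = 7.91178e-07
  π_C·p_C = 0.38 × 0.00156442 = 0.00059448
  π_D·p_D = 0.17 × 1.59551e-15 = 2.71237e-16
Sum: 3.52291e-05 + 7.91178e-07 + 0.00059448 + 2.71237e-16 = 0.000630501
Responsibility of Cluster A: 3.52291e-05 / 0.000630501 ≈ 0.056

0.056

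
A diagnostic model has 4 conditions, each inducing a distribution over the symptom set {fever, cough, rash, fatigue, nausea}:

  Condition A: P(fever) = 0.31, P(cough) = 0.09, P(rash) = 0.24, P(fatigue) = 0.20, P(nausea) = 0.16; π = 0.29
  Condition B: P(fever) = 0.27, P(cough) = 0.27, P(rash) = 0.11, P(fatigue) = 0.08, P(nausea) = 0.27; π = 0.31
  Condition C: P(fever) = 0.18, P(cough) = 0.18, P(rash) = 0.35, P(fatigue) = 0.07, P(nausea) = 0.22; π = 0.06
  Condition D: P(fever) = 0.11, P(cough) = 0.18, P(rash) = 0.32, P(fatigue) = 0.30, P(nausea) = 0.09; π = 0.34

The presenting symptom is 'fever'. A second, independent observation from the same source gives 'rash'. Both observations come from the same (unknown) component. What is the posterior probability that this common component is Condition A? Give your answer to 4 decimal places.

0.4637

Posterior ∝ prior × likelihood, so P(k | x) ∝ P(Z=k) f_k(x); normalise over all components.
Since both observations come from the same component, the likelihood for component k is f_k(x₁)·f_k(x₂).
  L_A = [P(fever | comp) = 0.31] × [0.24] = 0.0744
  L_B = [P(fever | comp) = 0.27] × [0.11] = 0.0297
  L_C = [P(fever | comp) = 0.18] × [0.35] = 0.063
  L_D = [P(fever | comp) = 0.11] × [0.32] = 0.0352
Multiply by the mixture weights:
  P(Z=A)·L_A = 0.29 × 0.0744 = 0.021576
  P(Z=B)·L_B = 0.31 × 0.0297 = 0.009207
  P(Z=C)·L_C = 0.06 × 0.063 = 0.00378
  P(Z=D)·L_D = 0.34 × 0.0352 = 0.011968
Sum: 0.021576 + 0.009207 + 0.00378 + 0.011968 = 0.046531
P(Condition A | data) ≈ 0.4637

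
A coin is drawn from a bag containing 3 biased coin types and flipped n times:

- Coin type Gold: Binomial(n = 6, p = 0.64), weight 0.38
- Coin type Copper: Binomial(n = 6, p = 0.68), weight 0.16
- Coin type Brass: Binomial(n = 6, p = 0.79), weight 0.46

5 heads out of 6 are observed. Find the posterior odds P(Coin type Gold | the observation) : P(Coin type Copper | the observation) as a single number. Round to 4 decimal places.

1.9732

Posterior odds = (π_i f_i(x)) / (π_j f_j(x)); the normalising sum cancels.
Component likelihoods at x = 5 heads out of 6:
  p_Gold = C(6,5)·0.64^5·0.36^1 = 6·0.107374·0.36 = 0.231928
  p_Copper = C(6,5)·0.68^5·0.32^1 = 6·0.145393·0.32 = 0.279155
  p_Brass = C(6,5)·0.79^5·0.21^1 = 6·0.307706·0.21 = 0.387709
0.0881327 / 0.0446648 ≈ 1.9732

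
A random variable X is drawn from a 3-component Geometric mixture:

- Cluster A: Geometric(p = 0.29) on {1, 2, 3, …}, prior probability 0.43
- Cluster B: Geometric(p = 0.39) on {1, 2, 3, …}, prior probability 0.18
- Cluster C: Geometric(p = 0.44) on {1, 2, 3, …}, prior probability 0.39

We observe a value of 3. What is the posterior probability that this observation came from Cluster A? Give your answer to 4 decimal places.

The responsibility of component k is π_k f_k(x) divided by Σ_j π_j f_j(x).
Geometric probabilities:
  p_A = 0.146189
  p_B = 0.145119
  p_C = 0.137984
Multiply by the mixture weights:
  π_A·p_A = 0.43 × 0.146189 = 0.0628613
  π_B·p_B = 0.18 × 0.145119 = 0.0261214
  π_C·p_C = 0.39 × 0.137984 = 0.0538138
Normaliser: 0.0628613 + 0.0261214 + 0.0538138 = 0.142796
Responsibility of Cluster A: 0.0628613 / 0.142796 ≈ 0.4402

0.4402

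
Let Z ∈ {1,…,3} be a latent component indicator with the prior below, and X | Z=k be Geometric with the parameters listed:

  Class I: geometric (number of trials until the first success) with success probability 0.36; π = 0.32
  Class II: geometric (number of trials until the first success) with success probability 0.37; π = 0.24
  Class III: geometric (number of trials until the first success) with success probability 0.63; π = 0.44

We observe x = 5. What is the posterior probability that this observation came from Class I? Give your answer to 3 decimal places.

P(component k | x) = P(Z=k)·f_k(x) / marginal(x), where marginal(x) = Σ_j P(Z=j)·f_j(x).
Evaluate each component's likelihood at the observed value:
  L_I = 0.060398
  L_II = 0.058286
  L_III = 0.0118072
Unnormalised posteriors:
  P(Z=I)·L_I = 0.32 × 0.060398 = 0.0193274
  P(Z=II)·L_II = 0.24 × 0.058286 = 0.0139886
  P(Z=III)·L_III = 0.44 × 0.0118072 = 0.00519517
Evidence: 0.0193274 + 0.0139886 + 0.00519517 = 0.0385112
P(Class I | x) ≈ 0.502

0.502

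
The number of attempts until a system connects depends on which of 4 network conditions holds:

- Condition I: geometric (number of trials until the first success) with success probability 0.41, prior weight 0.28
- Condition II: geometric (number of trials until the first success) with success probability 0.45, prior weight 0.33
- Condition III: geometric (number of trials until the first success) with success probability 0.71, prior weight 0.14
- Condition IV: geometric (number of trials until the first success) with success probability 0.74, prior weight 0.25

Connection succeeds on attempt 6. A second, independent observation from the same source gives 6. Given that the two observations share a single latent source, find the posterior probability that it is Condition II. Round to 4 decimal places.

0.4125

The responsibility of component k is w_k f_k(x) divided by Σ_j w_j f_j(x).
Since both observations come from the same component, the likelihood for component k is f_k(x₁)·f_k(x₂).
  L_I = [0.41·(1−0.41)^5 = 0.41·0.0714924 = 0.0293119] × [0.0293119] = 0.000859187
  L_II = [0.45·(1−0.45)^5 = 0.45·0.0503284 = 0.0226478] × [0.0226478] = 0.000512923
  L_III = [0.71·(1−0.71)^5 = 0.71·0.00205111 = 0.00145629] × [0.00145629] = 2.12079e-06
  L_IV = [0.74·(1−0.74)^5 = 0.74·0.00118814 = 0.000879222] × [0.000879222] = 7.73031e-07
Weight by the priors:
  w_I·L_I = 0.28 × 0.000859187 = 0.000240572
  w_II·L_II = 0.33 × 0.000512923 = 0.000169264
  w_III·L_III = 0.14 × 2.12079e-06 = 2.9691e-07
  w_IV·L_IV = 0.25 × 7.73031e-07 = 1.93258e-07
Marginal: 0.000240572 + 0.000169264 + 2.9691e-07 + 1.93258e-07 = 0.000410327
P(Condition II | data) ≈ 0.4125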